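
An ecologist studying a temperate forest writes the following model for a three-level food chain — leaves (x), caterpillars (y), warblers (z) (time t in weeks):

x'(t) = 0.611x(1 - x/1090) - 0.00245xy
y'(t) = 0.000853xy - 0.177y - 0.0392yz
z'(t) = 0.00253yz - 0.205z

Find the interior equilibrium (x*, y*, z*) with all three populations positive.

x* ≈ 736, y* ≈ 81, z* ≈ 11.5

From dz/dt = 0: 0.00253y* = 0.205, so y* = 81.
From dx/dt = 0: 0.611(1 - x*/1090) = 0.00245·81, giving x* = 1090·(1 - 0.325) = 736.
From dy/dt = 0: 0.000853·736 - 0.177 = 0.0392z*, so z* = 0.451/0.0392 = 11.5.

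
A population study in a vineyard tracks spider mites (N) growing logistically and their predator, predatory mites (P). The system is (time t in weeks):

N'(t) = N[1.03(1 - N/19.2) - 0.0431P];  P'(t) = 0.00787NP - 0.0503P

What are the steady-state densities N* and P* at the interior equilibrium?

N* ≈ 6.39, P* ≈ 15.9

From dP/dt = 0 with P > 0: 0.00787N* = 0.0503, so N* = 6.39.
Substitute into dN/dt = 0: 1.03(1 - 6.39/19.2) = 0.0431P*.
The bracket is 0.667, giving P* = 0.687/0.0431 = 15.9.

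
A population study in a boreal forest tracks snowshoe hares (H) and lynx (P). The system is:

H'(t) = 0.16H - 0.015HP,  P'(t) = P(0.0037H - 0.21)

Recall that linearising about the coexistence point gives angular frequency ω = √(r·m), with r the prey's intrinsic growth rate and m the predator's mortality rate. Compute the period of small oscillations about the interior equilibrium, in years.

T ≈ 34.3 years

Here r = 0.16 and m = 0.21, so r·m = 0.0336.
ω = √0.0336 = 0.183 per year, hence T = 2π/ω ≈ 34.3 years.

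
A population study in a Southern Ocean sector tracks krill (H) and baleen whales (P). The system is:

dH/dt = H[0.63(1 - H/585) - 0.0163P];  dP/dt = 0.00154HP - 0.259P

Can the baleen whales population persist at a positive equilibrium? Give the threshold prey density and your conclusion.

The predator equation gives dP/dt > 0 only when H > 0.259/0.00154 = 168.
Without the predator, H → K = 585. Since 585 > 168, the predator can invade and persist.

Threshold H = 168; K > 168, so yes, the predator persists.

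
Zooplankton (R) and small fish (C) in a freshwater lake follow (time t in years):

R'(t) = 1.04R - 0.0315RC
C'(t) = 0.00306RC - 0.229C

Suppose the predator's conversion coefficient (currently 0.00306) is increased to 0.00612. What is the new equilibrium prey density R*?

At the interior fixed point, setting dC/dt = 0 with C > 0 fixes R* = (predator death rate)/(RC coefficient) — independent of the other coefficients.
With the change, R* = 0.229/0.00612 = 37.4; it falls from 74.8.

R* ≈ 37.4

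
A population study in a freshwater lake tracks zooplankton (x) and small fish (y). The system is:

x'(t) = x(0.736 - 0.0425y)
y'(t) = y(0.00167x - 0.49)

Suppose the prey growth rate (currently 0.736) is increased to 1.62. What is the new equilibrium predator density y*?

y* ≈ 38.1

At the interior fixed point, setting dx/dt = 0 with x > 0 fixes y* = (prey growth rate)/(xy coefficient) — independent of the other coefficients.
With the change, y* = 1.62/0.0425 = 38.1; it rises from 17.3.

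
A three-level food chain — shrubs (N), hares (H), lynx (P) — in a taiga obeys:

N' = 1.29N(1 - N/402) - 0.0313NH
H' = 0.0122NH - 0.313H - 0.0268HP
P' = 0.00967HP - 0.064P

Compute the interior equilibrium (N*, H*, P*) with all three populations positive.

From dP/dt = 0: 0.00967H* = 0.064, so H* = 6.62.
From dN/dt = 0: 1.29(1 - N*/402) = 0.0313·6.62, giving N* = 402·(1 - 0.161) = 337.
From dH/dt = 0: 0.0122·337 - 0.313 = 0.0268P*, so P* = 3.8/0.0268 = 142.

N* ≈ 337, H* ≈ 6.62, P* ≈ 142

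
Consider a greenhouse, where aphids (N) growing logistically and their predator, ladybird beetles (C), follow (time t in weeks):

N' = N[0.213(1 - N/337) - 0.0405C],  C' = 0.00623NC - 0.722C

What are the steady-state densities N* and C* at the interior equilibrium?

From dC/dt = 0 with C > 0: 0.00623N* = 0.722, so N* = 116.
Substitute into dN/dt = 0: 0.213(1 - 116/337) = 0.0405C*.
The bracket is 0.656, giving C* = 0.14/0.0405 = 3.45.

N* ≈ 116, C* ≈ 3.45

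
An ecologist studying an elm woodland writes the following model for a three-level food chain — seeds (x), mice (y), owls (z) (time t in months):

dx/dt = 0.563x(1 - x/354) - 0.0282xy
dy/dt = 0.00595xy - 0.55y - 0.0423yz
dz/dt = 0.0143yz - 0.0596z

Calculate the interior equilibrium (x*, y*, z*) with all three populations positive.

x* ≈ 280, y* ≈ 4.17, z* ≈ 26.4

From dz/dt = 0: 0.0143y* = 0.0596, so y* = 4.17.
From dx/dt = 0: 0.563(1 - x*/354) = 0.0282·4.17, giving x* = 354·(1 - 0.209) = 280.
From dy/dt = 0: 0.00595·280 - 0.55 = 0.0423z*, so z* = 1.12/0.0423 = 26.4.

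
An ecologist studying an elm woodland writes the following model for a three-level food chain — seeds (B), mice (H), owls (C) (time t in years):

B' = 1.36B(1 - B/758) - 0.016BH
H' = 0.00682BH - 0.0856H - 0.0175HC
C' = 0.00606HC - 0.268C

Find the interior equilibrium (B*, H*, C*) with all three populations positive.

B* ≈ 364, H* ≈ 44.2, C* ≈ 137

From dC/dt = 0: 0.00606H* = 0.268, so H* = 44.2.
From dB/dt = 0: 1.36(1 - B*/758) = 0.016·44.2, giving B* = 758·(1 - 0.52) = 364.
From dH/dt = 0: 0.00682·364 - 0.0856 = 0.0175C*, so C* = 2.39/0.0175 = 137.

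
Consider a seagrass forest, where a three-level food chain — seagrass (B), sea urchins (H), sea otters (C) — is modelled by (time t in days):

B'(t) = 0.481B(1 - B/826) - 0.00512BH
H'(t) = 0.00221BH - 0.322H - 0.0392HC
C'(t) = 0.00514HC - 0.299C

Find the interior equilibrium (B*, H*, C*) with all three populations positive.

From dC/dt = 0: 0.00514H* = 0.299, so H* = 58.2.
From dB/dt = 0: 0.481(1 - B*/826) = 0.00512·58.2, giving B* = 826·(1 - 0.619) = 315.
From dH/dt = 0: 0.00221·315 - 0.322 = 0.0392C*, so C* = 0.373/0.0392 = 9.52.

B* ≈ 315, H* ≈ 58.2, C* ≈ 9.52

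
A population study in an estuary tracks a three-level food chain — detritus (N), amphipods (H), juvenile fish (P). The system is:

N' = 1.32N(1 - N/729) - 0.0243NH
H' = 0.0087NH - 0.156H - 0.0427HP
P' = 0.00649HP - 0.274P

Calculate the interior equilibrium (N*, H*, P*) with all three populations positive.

From dP/dt = 0: 0.00649H* = 0.274, so H* = 42.2.
From dN/dt = 0: 1.32(1 - N*/729) = 0.0243·42.2, giving N* = 729·(1 - 0.777) = 162.
From dH/dt = 0: 0.0087·162 - 0.156 = 0.0427P*, so P* = 1.26/0.0427 = 29.4.

N* ≈ 162, H* ≈ 42.2, P* ≈ 29.4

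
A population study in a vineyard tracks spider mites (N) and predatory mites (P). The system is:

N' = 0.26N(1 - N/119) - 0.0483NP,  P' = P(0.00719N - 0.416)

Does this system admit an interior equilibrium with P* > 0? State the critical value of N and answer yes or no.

The predator equation gives dP/dt > 0 only when N > 0.416/0.00719 = 57.9.
Without the predator, N → K = 119. Since 119 > 57.9, the predator can invade and persist.

Threshold N = 57.9; K > 57.9, so yes, the predator persists.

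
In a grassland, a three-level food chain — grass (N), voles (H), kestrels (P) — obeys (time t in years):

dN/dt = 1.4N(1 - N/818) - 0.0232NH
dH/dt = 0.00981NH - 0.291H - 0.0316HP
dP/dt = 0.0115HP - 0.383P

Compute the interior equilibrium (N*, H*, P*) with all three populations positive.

From dP/dt = 0: 0.0115H* = 0.383, so H* = 33.3.
From dN/dt = 0: 1.4(1 - N*/818) = 0.0232·33.3, giving N* = 818·(1 - 0.552) = 367.
From dH/dt = 0: 0.00981·367 - 0.291 = 0.0316P*, so P* = 3.3/0.0316 = 105.

N* ≈ 367, H* ≈ 33.3, P* ≈ 105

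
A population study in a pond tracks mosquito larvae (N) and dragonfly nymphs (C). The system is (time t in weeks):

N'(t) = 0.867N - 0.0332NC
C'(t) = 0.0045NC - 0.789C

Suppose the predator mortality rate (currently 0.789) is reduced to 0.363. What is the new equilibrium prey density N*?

At the interior fixed point, setting dC/dt = 0 with C > 0 fixes N* = (predator death rate)/(NC coefficient) — independent of the other coefficients.
With the change, N* = 0.363/0.0045 = 80.7; it falls from 175.

N* ≈ 80.7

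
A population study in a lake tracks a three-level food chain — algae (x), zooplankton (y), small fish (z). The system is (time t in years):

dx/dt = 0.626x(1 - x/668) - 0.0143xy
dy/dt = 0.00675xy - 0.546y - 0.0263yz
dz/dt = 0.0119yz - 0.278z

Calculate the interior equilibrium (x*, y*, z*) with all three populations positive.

From dz/dt = 0: 0.0119y* = 0.278, so y* = 23.4.
From dx/dt = 0: 0.626(1 - x*/668) = 0.0143·23.4, giving x* = 668·(1 - 0.534) = 312.
From dy/dt = 0: 0.00675·312 - 0.546 = 0.0263z*, so z* = 1.56/0.0263 = 59.2.

x* ≈ 312, y* ≈ 23.4, z* ≈ 59.2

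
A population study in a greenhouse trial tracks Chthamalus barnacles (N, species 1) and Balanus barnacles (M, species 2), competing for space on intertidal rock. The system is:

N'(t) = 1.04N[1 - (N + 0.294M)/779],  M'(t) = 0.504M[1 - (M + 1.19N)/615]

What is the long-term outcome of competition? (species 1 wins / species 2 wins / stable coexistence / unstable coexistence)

species 1 excludes species 2

Compare the nullcline intercepts: K1/α12 = 779/0.294 = 2650 > K2 = 615; K2/α21 = 615/1.19 = 517 < K1 = 779.
Since the inequalities point opposite ways, species 1 can invade but species 2 cannot.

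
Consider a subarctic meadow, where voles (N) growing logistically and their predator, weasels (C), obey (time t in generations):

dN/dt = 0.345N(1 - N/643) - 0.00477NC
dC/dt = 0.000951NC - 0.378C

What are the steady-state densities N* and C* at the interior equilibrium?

From dC/dt = 0 with C > 0: 0.000951N* = 0.378, so N* = 397.
Substitute into dN/dt = 0: 0.345(1 - 397/643) = 0.00477C*.
The bracket is 0.382, giving C* = 0.132/0.00477 = 27.6.

N* ≈ 397, C* ≈ 27.6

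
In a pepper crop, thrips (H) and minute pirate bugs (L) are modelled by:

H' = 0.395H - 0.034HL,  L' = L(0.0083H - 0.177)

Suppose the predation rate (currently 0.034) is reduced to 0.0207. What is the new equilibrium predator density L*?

At the interior fixed point, setting dH/dt = 0 with H > 0 fixes L* = (prey growth rate)/(HL coefficient) — independent of the other coefficients.
With the change, L* = 0.395/0.0207 = 19.1; it rises from 11.6.

L* ≈ 19.1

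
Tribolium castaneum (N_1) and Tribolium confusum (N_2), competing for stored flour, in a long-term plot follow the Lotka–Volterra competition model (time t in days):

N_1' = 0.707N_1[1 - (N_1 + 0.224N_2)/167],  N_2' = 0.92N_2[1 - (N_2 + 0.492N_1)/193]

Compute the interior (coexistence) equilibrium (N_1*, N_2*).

Setting both brackets to zero gives the nullclines N_1 + 0.224N_2 = 167 and 0.492N_1 + N_2 = 193.
Substituting N_2 = 193 - 0.492N_1 into the first: N_1(1 - 0.224·0.492) = 167 - 0.224·193.
So N_1* = 124/0.89 = 139, and then N_2* = 193 - 0.492·139 = 125.

N_1* ≈ 139, N_2* ≈ 125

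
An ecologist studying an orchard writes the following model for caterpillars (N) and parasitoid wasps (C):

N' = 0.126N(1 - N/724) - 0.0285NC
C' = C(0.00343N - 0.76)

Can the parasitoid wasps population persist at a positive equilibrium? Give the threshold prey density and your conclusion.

Threshold N = 222; K > 222, so yes, the predator persists.

The predator equation gives dC/dt > 0 only when N > 0.76/0.00343 = 222.
Without the predator, N → K = 724. Since 724 > 222, the predator can invade and persist.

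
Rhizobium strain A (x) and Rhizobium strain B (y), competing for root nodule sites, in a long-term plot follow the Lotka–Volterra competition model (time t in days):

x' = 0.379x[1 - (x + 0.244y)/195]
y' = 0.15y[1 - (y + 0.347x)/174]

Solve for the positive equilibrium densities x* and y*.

x* ≈ 167, y* ≈ 116

Setting both brackets to zero gives the nullclines x + 0.244y = 195 and 0.347x + y = 174.
Substituting y = 174 - 0.347x into the first: x(1 - 0.244·0.347) = 195 - 0.244·174.
So x* = 153/0.915 = 167, and then y* = 174 - 0.347·167 = 116.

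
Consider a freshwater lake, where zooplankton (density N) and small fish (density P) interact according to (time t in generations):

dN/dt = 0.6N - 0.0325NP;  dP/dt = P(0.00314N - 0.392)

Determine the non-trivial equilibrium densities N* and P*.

Set dP/dt = 0 with P > 0: 0.00314N - 0.392 = 0, so N* = 0.392/0.00314 = 125.
Set dN/dt = 0 with N > 0: 0.6 - 0.0325P = 0, so P* = 0.6/0.0325 = 18.5.

N* ≈ 125, P* ≈ 18.5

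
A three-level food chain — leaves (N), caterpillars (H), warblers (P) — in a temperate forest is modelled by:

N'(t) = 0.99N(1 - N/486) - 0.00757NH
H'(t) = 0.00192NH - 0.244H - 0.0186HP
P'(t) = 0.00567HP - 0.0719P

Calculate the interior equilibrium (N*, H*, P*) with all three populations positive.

From dP/dt = 0: 0.00567H* = 0.0719, so H* = 12.7.
From dN/dt = 0: 0.99(1 - N*/486) = 0.00757·12.7, giving N* = 486·(1 - 0.097) = 439.
From dH/dt = 0: 0.00192·439 - 0.244 = 0.0186P*, so P* = 0.599/0.0186 = 32.2.

N* ≈ 439, H* ≈ 12.7, P* ≈ 32.2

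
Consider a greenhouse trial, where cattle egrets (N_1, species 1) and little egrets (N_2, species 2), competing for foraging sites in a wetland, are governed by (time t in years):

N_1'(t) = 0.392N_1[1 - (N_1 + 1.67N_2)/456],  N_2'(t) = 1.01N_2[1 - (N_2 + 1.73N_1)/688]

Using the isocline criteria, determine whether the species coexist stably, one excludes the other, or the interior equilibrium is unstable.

unstable coexistence (outcome depends on initial conditions)

Compare the nullcline intercepts: K1/α12 = 456/1.67 = 273 < K2 = 688; K2/α21 = 688/1.73 = 398 < K1 = 456.
Since both are reversed, neither can invade when rare; the interior point is a saddle.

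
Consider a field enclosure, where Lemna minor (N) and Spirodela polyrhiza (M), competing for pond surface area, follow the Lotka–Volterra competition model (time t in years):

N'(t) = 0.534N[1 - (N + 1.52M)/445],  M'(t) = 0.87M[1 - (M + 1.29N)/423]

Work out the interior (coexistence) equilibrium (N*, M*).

Setting both brackets to zero gives the nullclines N + 1.52M = 445 and 1.29N + M = 423.
Substituting M = 423 - 1.29N into the first: N(1 - 1.52·1.29) = 445 - 1.52·423.
So N* = -198/-0.961 = 206, and then M* = 423 - 1.29·206 = 157.

N* ≈ 206, M* ≈ 157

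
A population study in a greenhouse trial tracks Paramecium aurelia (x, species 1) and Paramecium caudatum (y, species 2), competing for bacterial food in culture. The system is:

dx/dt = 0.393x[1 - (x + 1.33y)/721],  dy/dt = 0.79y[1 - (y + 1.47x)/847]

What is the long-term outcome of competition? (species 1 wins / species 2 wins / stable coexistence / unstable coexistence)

unstable coexistence (outcome depends on initial conditions)

Compare the nullcline intercepts: K1/α12 = 721/1.33 = 542 < K2 = 847; K2/α21 = 847/1.47 = 576 < K1 = 721.
Since both are reversed, neither can invade when rare; the interior point is a saddle.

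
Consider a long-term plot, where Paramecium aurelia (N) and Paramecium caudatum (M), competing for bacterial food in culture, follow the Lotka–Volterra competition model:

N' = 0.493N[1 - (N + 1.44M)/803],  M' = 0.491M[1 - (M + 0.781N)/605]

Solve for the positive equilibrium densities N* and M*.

Setting both brackets to zero gives the nullclines N + 1.44M = 803 and 0.781N + M = 605.
Substituting M = 605 - 0.781N into the first: N(1 - 1.44·0.781) = 803 - 1.44·605.
So N* = -68.2/-0.125 = 547, and then M* = 605 - 0.781·547 = 178.

N* ≈ 547, M* ≈ 178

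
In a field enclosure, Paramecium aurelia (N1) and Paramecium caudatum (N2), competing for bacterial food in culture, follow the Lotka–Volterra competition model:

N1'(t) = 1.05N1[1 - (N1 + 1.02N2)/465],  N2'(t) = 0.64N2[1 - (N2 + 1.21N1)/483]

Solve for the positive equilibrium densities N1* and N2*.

N1* ≈ 118, N2* ≈ 340

Setting both brackets to zero gives the nullclines N1 + 1.02N2 = 465 and 1.21N1 + N2 = 483.
Substituting N2 = 483 - 1.21N1 into the first: N1(1 - 1.02·1.21) = 465 - 1.02·483.
So N1* = -27.7/-0.234 = 118, and then N2* = 483 - 1.21·118 = 340.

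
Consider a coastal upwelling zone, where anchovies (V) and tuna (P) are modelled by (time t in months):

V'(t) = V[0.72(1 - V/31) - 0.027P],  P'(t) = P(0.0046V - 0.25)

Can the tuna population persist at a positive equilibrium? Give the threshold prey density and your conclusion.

Threshold V = 54.3; K < 54.3, so no, the predator goes extinct.

The predator equation gives dP/dt > 0 only when V > 0.25/0.0046 = 54.3.
Without the predator, V → K = 31. Since 31 < 54.3, the predator cannot invade.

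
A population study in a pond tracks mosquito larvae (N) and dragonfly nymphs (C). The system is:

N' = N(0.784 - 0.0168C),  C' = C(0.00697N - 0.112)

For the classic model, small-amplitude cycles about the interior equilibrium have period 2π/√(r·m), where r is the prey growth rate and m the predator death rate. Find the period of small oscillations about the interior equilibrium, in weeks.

Here r = 0.784 and m = 0.112, so r·m = 0.0878.
ω = √0.0878 = 0.296 per week, hence T = 2π/ω ≈ 21.2 weeks.

T ≈ 21.2 weeks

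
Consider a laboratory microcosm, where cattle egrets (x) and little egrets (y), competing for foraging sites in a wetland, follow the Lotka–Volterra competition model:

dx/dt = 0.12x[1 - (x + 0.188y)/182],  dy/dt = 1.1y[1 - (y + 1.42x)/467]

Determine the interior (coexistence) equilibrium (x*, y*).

Setting both brackets to zero gives the nullclines x + 0.188y = 182 and 1.42x + y = 467.
Substituting y = 467 - 1.42x into the first: x(1 - 0.188·1.42) = 182 - 0.188·467.
So x* = 94.2/0.733 = 129, and then y* = 467 - 1.42·129 = 285.

x* ≈ 129, y* ≈ 285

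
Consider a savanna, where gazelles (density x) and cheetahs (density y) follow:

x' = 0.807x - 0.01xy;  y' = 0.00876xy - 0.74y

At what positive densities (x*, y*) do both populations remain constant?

Set dy/dt = 0 with y > 0: 0.00876x - 0.74 = 0, so x* = 0.74/0.00876 = 84.5.
Set dx/dt = 0 with x > 0: 0.807 - 0.01y = 0, so y* = 0.807/0.01 = 80.7.

x* ≈ 84.5, y* ≈ 80.7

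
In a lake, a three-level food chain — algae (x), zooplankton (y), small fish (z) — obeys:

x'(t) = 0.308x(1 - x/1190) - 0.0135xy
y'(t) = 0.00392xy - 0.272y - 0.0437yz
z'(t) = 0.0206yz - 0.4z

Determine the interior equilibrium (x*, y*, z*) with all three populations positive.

From dz/dt = 0: 0.0206y* = 0.4, so y* = 19.4.
From dx/dt = 0: 0.308(1 - x*/1190) = 0.0135·19.4, giving x* = 1190·(1 - 0.851) = 177.
From dy/dt = 0: 0.00392·177 - 0.272 = 0.0437z*, so z* = 0.423/0.0437 = 9.67.

x* ≈ 177, y* ≈ 19.4, z* ≈ 9.67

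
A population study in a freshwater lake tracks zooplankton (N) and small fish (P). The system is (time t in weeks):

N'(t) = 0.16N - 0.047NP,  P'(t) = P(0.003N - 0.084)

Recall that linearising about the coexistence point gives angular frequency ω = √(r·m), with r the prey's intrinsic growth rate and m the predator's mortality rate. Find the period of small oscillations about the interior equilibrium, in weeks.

T ≈ 54.2 weeks

Here r = 0.16 and m = 0.084, so r·m = 0.0134.
ω = √0.0134 = 0.116 per week, hence T = 2π/ω ≈ 54.2 weeks.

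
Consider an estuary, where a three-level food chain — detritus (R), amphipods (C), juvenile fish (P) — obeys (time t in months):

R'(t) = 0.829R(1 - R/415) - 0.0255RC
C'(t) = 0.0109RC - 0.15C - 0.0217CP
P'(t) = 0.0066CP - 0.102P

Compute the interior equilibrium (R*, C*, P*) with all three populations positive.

R* ≈ 218, C* ≈ 15.5, P* ≈ 102

From dP/dt = 0: 0.0066C* = 0.102, so C* = 15.5.
From dR/dt = 0: 0.829(1 - R*/415) = 0.0255·15.5, giving R* = 415·(1 - 0.475) = 218.
From dC/dt = 0: 0.0109·218 - 0.15 = 0.0217P*, so P* = 2.22/0.0217 = 102.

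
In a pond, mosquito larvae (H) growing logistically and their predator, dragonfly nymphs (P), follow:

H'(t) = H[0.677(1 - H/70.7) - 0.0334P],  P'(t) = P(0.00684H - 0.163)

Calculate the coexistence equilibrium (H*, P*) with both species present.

From dP/dt = 0 with P > 0: 0.00684H* = 0.163, so H* = 23.8.
Substitute into dH/dt = 0: 0.677(1 - 23.8/70.7) = 0.0334P*.
The bracket is 0.663, giving P* = 0.449/0.0334 = 13.4.

H* ≈ 23.8, P* ≈ 13.4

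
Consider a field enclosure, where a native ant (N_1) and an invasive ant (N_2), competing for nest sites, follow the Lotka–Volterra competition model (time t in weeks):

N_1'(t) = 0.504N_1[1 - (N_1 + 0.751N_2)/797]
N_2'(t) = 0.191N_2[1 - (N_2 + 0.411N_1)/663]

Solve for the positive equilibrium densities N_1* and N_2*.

Setting both brackets to zero gives the nullclines N_1 + 0.751N_2 = 797 and 0.411N_1 + N_2 = 663.
Substituting N_2 = 663 - 0.411N_1 into the first: N_1(1 - 0.751·0.411) = 797 - 0.751·663.
So N_1* = 299/0.691 = 433, and then N_2* = 663 - 0.411·433 = 485.

N_1* ≈ 433, N_2* ≈ 485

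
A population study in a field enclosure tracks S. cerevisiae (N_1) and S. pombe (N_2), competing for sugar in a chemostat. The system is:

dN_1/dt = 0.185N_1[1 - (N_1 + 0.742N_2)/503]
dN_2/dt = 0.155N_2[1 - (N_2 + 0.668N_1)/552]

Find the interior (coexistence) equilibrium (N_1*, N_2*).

N_1* ≈ 185, N_2* ≈ 428

Setting both brackets to zero gives the nullclines N_1 + 0.742N_2 = 503 and 0.668N_1 + N_2 = 552.
Substituting N_2 = 552 - 0.668N_1 into the first: N_1(1 - 0.742·0.668) = 503 - 0.742·552.
So N_1* = 93.4/0.504 = 185, and then N_2* = 552 - 0.668·185 = 428.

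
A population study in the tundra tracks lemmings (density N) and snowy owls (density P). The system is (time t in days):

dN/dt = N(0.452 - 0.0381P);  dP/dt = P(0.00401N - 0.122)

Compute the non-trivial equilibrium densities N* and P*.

Set dP/dt = 0 with P > 0: 0.00401N - 0.122 = 0, so N* = 0.122/0.00401 = 30.4.
Set dN/dt = 0 with N > 0: 0.452 - 0.0381P = 0, so P* = 0.452/0.0381 = 11.9.

N* ≈ 30.4, P* ≈ 11.9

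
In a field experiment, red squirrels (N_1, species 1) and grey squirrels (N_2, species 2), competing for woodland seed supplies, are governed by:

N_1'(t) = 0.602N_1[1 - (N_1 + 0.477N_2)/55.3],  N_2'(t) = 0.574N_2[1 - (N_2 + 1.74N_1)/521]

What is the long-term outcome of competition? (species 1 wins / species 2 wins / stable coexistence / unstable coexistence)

Compare the nullcline intercepts: K1/α12 = 55.3/0.477 = 116 < K2 = 521; K2/α21 = 521/1.74 = 299 > K1 = 55.3.
Since the inequalities point opposite ways, species 2 can invade but species 1 cannot.

species 2 excludes species 1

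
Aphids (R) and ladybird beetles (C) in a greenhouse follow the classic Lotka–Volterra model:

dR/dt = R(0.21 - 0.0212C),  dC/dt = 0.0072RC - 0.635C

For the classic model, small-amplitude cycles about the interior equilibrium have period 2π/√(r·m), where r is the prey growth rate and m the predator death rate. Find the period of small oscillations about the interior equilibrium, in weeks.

Here r = 0.21 and m = 0.635, so r·m = 0.133.
ω = √0.133 = 0.365 per week, hence T = 2π/ω ≈ 17.2 weeks.

T ≈ 17.2 weeks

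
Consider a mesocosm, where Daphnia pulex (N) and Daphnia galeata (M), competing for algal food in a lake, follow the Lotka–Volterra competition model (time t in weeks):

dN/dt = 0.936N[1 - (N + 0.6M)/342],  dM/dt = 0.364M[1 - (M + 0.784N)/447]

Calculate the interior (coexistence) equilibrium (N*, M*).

Setting both brackets to zero gives the nullclines N + 0.6M = 342 and 0.784N + M = 447.
Substituting M = 447 - 0.784N into the first: N(1 - 0.6·0.784) = 342 - 0.6·447.
So N* = 73.8/0.53 = 139, and then M* = 447 - 0.784·139 = 338.

N* ≈ 139, M* ≈ 338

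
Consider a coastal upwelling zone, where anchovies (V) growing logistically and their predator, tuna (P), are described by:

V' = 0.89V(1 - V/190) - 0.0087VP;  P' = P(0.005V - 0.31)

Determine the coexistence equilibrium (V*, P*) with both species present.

V* ≈ 62, P* ≈ 68.9

From dP/dt = 0 with P > 0: 0.005V* = 0.31, so V* = 62.
Substitute into dV/dt = 0: 0.89(1 - 62/190) = 0.0087P*.
The bracket is 0.674, giving P* = 0.6/0.0087 = 68.9.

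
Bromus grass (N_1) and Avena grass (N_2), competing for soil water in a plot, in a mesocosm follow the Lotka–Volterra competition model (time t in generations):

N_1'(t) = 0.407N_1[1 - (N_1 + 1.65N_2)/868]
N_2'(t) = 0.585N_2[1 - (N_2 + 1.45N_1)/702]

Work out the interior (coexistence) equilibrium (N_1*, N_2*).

N_1* ≈ 208, N_2* ≈ 400

Setting both brackets to zero gives the nullclines N_1 + 1.65N_2 = 868 and 1.45N_1 + N_2 = 702.
Substituting N_2 = 702 - 1.45N_1 into the first: N_1(1 - 1.65·1.45) = 868 - 1.65·702.
So N_1* = -290/-1.39 = 208, and then N_2* = 702 - 1.45·208 = 400.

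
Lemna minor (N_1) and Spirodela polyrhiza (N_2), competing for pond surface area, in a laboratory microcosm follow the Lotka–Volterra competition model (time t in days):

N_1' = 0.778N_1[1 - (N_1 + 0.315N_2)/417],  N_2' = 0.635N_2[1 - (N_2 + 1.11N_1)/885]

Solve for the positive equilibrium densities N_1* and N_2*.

N_1* ≈ 213, N_2* ≈ 649

Setting both brackets to zero gives the nullclines N_1 + 0.315N_2 = 417 and 1.11N_1 + N_2 = 885.
Substituting N_2 = 885 - 1.11N_1 into the first: N_1(1 - 0.315·1.11) = 417 - 0.315·885.
So N_1* = 138/0.65 = 213, and then N_2* = 885 - 1.11·213 = 649.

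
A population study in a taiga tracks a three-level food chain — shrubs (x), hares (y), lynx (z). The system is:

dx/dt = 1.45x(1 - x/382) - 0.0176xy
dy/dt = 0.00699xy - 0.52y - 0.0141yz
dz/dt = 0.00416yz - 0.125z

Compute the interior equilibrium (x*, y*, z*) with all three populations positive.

From dz/dt = 0: 0.00416y* = 0.125, so y* = 30.
From dx/dt = 0: 1.45(1 - x*/382) = 0.0176·30, giving x* = 382·(1 - 0.365) = 243.
From dy/dt = 0: 0.00699·243 - 0.52 = 0.0141z*, so z* = 1.18/0.0141 = 83.4.

x* ≈ 243, y* ≈ 30, z* ≈ 83.4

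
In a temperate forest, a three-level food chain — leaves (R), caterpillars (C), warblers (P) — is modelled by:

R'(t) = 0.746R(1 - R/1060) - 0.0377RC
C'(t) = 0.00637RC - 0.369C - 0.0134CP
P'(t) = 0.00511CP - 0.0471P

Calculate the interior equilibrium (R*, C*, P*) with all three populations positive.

From dP/dt = 0: 0.00511C* = 0.0471, so C* = 9.22.
From dR/dt = 0: 0.746(1 - R*/1060) = 0.0377·9.22, giving R* = 1060·(1 - 0.466) = 566.
From dC/dt = 0: 0.00637·566 - 0.369 = 0.0134P*, so P* = 3.24/0.0134 = 242.

R* ≈ 566, C* ≈ 9.22, P* ≈ 242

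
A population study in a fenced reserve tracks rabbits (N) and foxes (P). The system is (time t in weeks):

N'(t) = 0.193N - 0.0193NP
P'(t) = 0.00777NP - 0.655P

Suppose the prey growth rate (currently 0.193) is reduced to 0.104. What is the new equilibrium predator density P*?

At the interior fixed point, setting dN/dt = 0 with N > 0 fixes P* = (prey growth rate)/(NP coefficient) — independent of the other coefficients.
With the change, P* = 0.104/0.0193 = 5.39; it falls from 10.

P* ≈ 5.39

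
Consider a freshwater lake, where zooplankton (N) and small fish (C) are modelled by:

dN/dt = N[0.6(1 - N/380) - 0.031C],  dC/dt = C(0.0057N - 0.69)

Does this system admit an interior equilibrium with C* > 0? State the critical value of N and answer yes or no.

Threshold N = 121; K > 121, so yes, the predator persists.

The predator equation gives dC/dt > 0 only when N > 0.69/0.0057 = 121.
Without the predator, N → K = 380. Since 380 > 121, the predator can invade and persist.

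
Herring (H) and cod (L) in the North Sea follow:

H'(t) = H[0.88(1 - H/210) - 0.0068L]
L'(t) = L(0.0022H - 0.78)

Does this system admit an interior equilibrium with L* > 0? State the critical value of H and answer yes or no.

The predator equation gives dL/dt > 0 only when H > 0.78/0.0022 = 355.
Without the predator, H → K = 210. Since 210 < 355, the predator cannot invade.

Threshold H = 355; K < 355, so no, the predator goes extinct.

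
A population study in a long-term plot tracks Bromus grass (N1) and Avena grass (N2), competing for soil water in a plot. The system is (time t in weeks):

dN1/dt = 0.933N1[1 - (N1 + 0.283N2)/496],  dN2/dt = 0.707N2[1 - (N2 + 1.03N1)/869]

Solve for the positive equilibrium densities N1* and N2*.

N1* ≈ 353, N2* ≈ 505

Setting both brackets to zero gives the nullclines N1 + 0.283N2 = 496 and 1.03N1 + N2 = 869.
Substituting N2 = 869 - 1.03N1 into the first: N1(1 - 0.283·1.03) = 496 - 0.283·869.
So N1* = 250/0.709 = 353, and then N2* = 869 - 1.03·353 = 505.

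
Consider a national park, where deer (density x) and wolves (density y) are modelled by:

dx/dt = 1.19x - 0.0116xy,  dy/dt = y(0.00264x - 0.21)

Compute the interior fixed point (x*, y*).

x* ≈ 79.5, y* ≈ 103

Set dy/dt = 0 with y > 0: 0.00264x - 0.21 = 0, so x* = 0.21/0.00264 = 79.5.
Set dx/dt = 0 with x > 0: 1.19 - 0.0116y = 0, so y* = 1.19/0.0116 = 103.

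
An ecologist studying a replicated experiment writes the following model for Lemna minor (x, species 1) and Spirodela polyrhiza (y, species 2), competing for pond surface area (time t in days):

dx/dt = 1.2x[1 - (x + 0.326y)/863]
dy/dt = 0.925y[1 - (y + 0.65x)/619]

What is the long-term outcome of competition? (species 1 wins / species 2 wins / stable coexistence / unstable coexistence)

Compare the nullcline intercepts: K1/α12 = 863/0.326 = 2650 > K2 = 619; K2/α21 = 619/0.65 = 952 > K1 = 863.
Since both inequalities hold, each species can invade when rare, so the interior equilibrium is stable.

stable coexistence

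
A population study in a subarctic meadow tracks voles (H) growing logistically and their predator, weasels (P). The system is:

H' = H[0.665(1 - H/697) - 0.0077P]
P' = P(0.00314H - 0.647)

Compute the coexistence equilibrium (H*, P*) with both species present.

From dP/dt = 0 with P > 0: 0.00314H* = 0.647, so H* = 206.
Substitute into dH/dt = 0: 0.665(1 - 206/697) = 0.0077P*.
The bracket is 0.704, giving P* = 0.468/0.0077 = 60.8.

H* ≈ 206, P* ≈ 60.8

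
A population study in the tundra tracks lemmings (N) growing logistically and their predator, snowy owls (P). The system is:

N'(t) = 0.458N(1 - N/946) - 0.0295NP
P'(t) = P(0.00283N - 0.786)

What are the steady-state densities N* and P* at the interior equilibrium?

N* ≈ 278, P* ≈ 11

From dP/dt = 0 with P > 0: 0.00283N* = 0.786, so N* = 278.
Substitute into dN/dt = 0: 0.458(1 - 278/946) = 0.0295P*.
The bracket is 0.706, giving P* = 0.324/0.0295 = 11.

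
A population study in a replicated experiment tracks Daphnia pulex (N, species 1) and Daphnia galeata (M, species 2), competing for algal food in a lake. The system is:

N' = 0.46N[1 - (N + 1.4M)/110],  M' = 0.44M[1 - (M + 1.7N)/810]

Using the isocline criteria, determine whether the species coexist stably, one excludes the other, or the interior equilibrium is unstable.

Compare the nullcline intercepts: K1/α12 = 110/1.4 = 78.6 < K2 = 810; K2/α21 = 810/1.7 = 476 > K1 = 110.
Since the inequalities point opposite ways, species 2 can invade but species 1 cannot.

species 2 excludes species 1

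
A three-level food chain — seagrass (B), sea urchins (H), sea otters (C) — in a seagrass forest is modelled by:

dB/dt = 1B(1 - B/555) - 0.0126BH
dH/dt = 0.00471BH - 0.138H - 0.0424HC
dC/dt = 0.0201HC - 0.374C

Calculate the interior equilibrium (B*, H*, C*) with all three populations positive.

From dC/dt = 0: 0.0201H* = 0.374, so H* = 18.6.
From dB/dt = 0: 1(1 - B*/555) = 0.0126·18.6, giving B* = 555·(1 - 0.234) = 425.
From dH/dt = 0: 0.00471·425 - 0.138 = 0.0424C*, so C* = 1.86/0.0424 = 43.9.

B* ≈ 425, H* ≈ 18.6, C* ≈ 43.9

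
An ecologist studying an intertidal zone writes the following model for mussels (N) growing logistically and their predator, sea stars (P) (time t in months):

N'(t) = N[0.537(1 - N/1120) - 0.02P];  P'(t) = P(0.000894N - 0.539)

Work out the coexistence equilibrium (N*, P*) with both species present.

From dP/dt = 0 with P > 0: 0.000894N* = 0.539, so N* = 603.
Substitute into dN/dt = 0: 0.537(1 - 603/1120) = 0.02P*.
The bracket is 0.462, giving P* = 0.248/0.02 = 12.4.

N* ≈ 603, P* ≈ 12.4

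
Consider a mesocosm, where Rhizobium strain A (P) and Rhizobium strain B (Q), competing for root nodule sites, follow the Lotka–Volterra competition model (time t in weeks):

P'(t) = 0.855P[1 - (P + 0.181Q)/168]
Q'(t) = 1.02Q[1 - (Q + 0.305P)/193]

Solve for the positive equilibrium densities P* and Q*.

Setting both brackets to zero gives the nullclines P + 0.181Q = 168 and 0.305P + Q = 193.
Substituting Q = 193 - 0.305P into the first: P(1 - 0.181·0.305) = 168 - 0.181·193.
So P* = 133/0.945 = 141, and then Q* = 193 - 0.305·141 = 150.

P* ≈ 141, Q* ≈ 150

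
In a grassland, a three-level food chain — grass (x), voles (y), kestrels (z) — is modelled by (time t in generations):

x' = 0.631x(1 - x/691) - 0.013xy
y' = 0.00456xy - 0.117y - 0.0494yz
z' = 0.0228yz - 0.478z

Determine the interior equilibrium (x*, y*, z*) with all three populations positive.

From dz/dt = 0: 0.0228y* = 0.478, so y* = 21.
From dx/dt = 0: 0.631(1 - x*/691) = 0.013·21, giving x* = 691·(1 - 0.432) = 393.
From dy/dt = 0: 0.00456·393 - 0.117 = 0.0494z*, so z* = 1.67/0.0494 = 33.9.

x* ≈ 393, y* ≈ 21, z* ≈ 33.9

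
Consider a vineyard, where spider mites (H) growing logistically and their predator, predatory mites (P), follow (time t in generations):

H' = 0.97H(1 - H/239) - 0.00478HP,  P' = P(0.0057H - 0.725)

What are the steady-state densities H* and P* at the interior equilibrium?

From dP/dt = 0 with P > 0: 0.0057H* = 0.725, so H* = 127.
Substitute into dH/dt = 0: 0.97(1 - 127/239) = 0.00478P*.
The bracket is 0.468, giving P* = 0.454/0.00478 = 94.9.

H* ≈ 127, P* ≈ 94.9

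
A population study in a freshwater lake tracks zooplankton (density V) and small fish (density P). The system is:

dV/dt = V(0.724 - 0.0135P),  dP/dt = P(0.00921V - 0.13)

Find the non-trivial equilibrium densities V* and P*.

Set dP/dt = 0 with P > 0: 0.00921V - 0.13 = 0, so V* = 0.13/0.00921 = 14.1.
Set dV/dt = 0 with V > 0: 0.724 - 0.0135P = 0, so P* = 0.724/0.0135 = 53.6.

V* ≈ 14.1, P* ≈ 53.6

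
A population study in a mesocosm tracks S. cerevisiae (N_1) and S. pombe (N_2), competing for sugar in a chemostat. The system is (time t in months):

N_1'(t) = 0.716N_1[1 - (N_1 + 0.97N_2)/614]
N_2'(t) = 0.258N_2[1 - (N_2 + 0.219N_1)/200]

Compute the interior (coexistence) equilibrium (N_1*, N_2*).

Setting both brackets to zero gives the nullclines N_1 + 0.97N_2 = 614 and 0.219N_1 + N_2 = 200.
Substituting N_2 = 200 - 0.219N_1 into the first: N_1(1 - 0.97·0.219) = 614 - 0.97·200.
So N_1* = 420/0.788 = 533, and then N_2* = 200 - 0.219·533 = 83.2.

N_1* ≈ 533, N_2* ≈ 83.2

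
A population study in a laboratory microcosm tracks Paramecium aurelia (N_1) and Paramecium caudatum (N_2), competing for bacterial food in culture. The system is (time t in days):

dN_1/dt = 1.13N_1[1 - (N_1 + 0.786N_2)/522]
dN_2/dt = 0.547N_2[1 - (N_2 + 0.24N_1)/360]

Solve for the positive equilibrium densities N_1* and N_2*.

N_1* ≈ 295, N_2* ≈ 289

Setting both brackets to zero gives the nullclines N_1 + 0.786N_2 = 522 and 0.24N_1 + N_2 = 360.
Substituting N_2 = 360 - 0.24N_1 into the first: N_1(1 - 0.786·0.24) = 522 - 0.786·360.
So N_1* = 239/0.811 = 295, and then N_2* = 360 - 0.24·295 = 289.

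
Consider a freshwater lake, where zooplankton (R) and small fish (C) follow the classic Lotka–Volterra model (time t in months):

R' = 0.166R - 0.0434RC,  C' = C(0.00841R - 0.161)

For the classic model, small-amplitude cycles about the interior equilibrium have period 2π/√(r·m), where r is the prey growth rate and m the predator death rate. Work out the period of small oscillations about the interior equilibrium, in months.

T ≈ 38.4 months

Here r = 0.166 and m = 0.161, so r·m = 0.0267.
ω = √0.0267 = 0.163 per month, hence T = 2π/ω ≈ 38.4 months.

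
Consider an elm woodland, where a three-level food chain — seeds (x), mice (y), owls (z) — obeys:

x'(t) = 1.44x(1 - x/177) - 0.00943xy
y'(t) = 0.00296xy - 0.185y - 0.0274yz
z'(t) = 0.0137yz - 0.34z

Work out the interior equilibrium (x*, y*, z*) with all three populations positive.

x* ≈ 148, y* ≈ 24.8, z* ≈ 9.26

From dz/dt = 0: 0.0137y* = 0.34, so y* = 24.8.
From dx/dt = 0: 1.44(1 - x*/177) = 0.00943·24.8, giving x* = 177·(1 - 0.163) = 148.
From dy/dt = 0: 0.00296·148 - 0.185 = 0.0274z*, so z* = 0.254/0.0274 = 9.26.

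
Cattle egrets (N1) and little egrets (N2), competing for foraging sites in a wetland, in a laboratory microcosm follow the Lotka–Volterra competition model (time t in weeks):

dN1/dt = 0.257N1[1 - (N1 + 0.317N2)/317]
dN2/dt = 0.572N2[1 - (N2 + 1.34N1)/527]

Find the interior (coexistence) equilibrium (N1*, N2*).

N1* ≈ 261, N2* ≈ 178

Setting both brackets to zero gives the nullclines N1 + 0.317N2 = 317 and 1.34N1 + N2 = 527.
Substituting N2 = 527 - 1.34N1 into the first: N1(1 - 0.317·1.34) = 317 - 0.317·527.
So N1* = 150/0.575 = 261, and then N2* = 527 - 1.34·261 = 178.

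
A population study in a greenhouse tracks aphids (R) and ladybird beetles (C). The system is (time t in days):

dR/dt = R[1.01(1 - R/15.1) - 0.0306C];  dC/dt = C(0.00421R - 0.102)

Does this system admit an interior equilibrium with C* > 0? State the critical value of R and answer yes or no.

Threshold R = 24.2; K < 24.2, so no, the predator goes extinct.

The predator equation gives dC/dt > 0 only when R > 0.102/0.00421 = 24.2.
Without the predator, R → K = 15.1. Since 15.1 < 24.2, the predator cannot invade.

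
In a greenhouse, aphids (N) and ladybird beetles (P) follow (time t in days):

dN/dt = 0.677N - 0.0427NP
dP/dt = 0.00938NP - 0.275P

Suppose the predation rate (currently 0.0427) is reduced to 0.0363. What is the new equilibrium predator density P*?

P* ≈ 18.7

At the interior fixed point, setting dN/dt = 0 with N > 0 fixes P* = (prey growth rate)/(NP coefficient) — independent of the other coefficients.
With the change, P* = 0.677/0.0363 = 18.7; it rises from 15.9.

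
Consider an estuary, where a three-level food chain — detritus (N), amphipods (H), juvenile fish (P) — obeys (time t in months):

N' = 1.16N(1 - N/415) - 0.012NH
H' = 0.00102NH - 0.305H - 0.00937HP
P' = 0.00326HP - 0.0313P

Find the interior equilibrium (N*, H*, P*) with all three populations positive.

From dP/dt = 0: 0.00326H* = 0.0313, so H* = 9.6.
From dN/dt = 0: 1.16(1 - N*/415) = 0.012·9.6, giving N* = 415·(1 - 0.0993) = 374.
From dH/dt = 0: 0.00102·374 - 0.305 = 0.00937P*, so P* = 0.0763/0.00937 = 8.14.

N* ≈ 374, H* ≈ 9.6, P* ≈ 8.14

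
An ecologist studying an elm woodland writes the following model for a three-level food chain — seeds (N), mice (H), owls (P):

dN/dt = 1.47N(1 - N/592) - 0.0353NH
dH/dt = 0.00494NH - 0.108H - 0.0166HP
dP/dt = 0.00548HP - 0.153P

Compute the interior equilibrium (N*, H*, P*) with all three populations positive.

From dP/dt = 0: 0.00548H* = 0.153, so H* = 27.9.
From dN/dt = 0: 1.47(1 - N*/592) = 0.0353·27.9, giving N* = 592·(1 - 0.67) = 195.
From dH/dt = 0: 0.00494·195 - 0.108 = 0.0166P*, so P* = 0.856/0.0166 = 51.6.

N* ≈ 195, H* ≈ 27.9, P* ≈ 51.6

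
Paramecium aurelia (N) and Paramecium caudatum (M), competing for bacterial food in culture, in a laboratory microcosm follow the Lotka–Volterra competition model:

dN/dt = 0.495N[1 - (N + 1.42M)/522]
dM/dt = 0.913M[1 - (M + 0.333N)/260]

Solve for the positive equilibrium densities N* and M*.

N* ≈ 290, M* ≈ 163

Setting both brackets to zero gives the nullclines N + 1.42M = 522 and 0.333N + M = 260.
Substituting M = 260 - 0.333N into the first: N(1 - 1.42·0.333) = 522 - 1.42·260.
So N* = 153/0.527 = 290, and then M* = 260 - 0.333·290 = 163.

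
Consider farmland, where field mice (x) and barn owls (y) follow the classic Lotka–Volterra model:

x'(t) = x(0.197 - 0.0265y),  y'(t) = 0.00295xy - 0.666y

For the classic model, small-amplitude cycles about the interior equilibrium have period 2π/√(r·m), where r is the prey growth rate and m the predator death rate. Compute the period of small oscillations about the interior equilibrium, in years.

T ≈ 17.3 years

Here r = 0.197 and m = 0.666, so r·m = 0.131.
ω = √0.131 = 0.362 per year, hence T = 2π/ω ≈ 17.3 years.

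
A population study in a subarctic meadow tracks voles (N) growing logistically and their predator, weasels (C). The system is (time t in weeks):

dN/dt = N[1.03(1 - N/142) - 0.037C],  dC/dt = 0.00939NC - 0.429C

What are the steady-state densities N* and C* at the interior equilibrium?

From dC/dt = 0 with C > 0: 0.00939N* = 0.429, so N* = 45.7.
Substitute into dN/dt = 0: 1.03(1 - 45.7/142) = 0.037C*.
The bracket is 0.678, giving C* = 0.699/0.037 = 18.9.

N* ≈ 45.7, C* ≈ 18.9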